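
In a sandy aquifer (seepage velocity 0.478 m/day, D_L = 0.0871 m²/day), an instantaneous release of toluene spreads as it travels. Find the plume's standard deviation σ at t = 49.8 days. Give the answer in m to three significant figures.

Dispersive spreading gives a Gaussian with σ² = 2Dt; advection only shifts the center.
σ = √(2 × 0.0871 × 49.8) = 2.95 m.

2.95 m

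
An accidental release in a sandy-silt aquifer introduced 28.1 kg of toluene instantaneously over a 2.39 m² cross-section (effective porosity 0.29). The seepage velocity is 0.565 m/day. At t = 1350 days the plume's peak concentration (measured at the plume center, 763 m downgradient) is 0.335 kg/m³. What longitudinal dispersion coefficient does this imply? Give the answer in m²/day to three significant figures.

At the plume center C_max = M/(n_e·A·√(4πDt)), so D = M²/(4πt·(n_e·A·C_max)²).
n_e·A·C_max = 0.29 × 2.39 × 0.335 = 0.2322 kg/m.
D = 28.1²/(4π × 1350 × 0.2322²) = 0.863 m²/day.

0.863 m²/day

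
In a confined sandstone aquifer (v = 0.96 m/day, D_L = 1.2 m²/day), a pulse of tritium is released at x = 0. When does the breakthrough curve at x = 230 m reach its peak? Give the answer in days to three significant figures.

238 days

For the 1D instantaneous-source solution, setting ∂C/∂t = 0 at fixed x gives v²t² + 2Dt − x² = 0, so t = (√(D² + v²x²) − D)/v².
√(D² + v²x²) = √(1.2² + 0.96² × 230²) = 220.8; v² = 0.9216.
t = (220.8 − 1.2)/0.9216 = 238 days (vs. the pure-advection estimate x/v = 240 d).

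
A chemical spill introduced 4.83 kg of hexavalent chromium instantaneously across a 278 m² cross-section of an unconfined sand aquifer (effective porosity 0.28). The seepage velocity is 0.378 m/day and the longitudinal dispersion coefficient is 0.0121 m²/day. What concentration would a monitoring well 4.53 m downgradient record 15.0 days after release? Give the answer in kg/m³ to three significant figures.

0.00686 kg/m³

For an instantaneous plane source, C(x,t) = M/(n_e·A·√(4πDt)) · exp(−(x−vt)²/(4Dt)), with n_e·A the pore (flow) area.
Plume center vt = 0.378 × 15.0 = 5.67 m, so the well at 4.53 m is 1.14 m upgradient of the peak.
√(4πDt) = 1.510 m, giving peak height M/(n_e·A·√(4πDt)) = 4.83/(0.28 × 278 × 1.510) = 0.04109 kg/m³.
(x−vt)²/(4Dt) = (-1.14)²/(4 × 0.0121 × 15.0) = 1.790; exp(−1.790) = 0.1670.
C = 0.04109 × 0.1670 = 0.00686 kg/m³.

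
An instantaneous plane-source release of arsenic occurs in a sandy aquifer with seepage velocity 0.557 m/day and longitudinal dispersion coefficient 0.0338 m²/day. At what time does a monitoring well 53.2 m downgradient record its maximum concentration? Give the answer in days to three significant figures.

For the 1D instantaneous-source solution, setting ∂C/∂t = 0 at fixed x gives v²t² + 2Dt − x² = 0, so t = (√(D² + v²x²) − D)/v².
√(D² + v²x²) = √(0.0338² + 0.557² × 53.2²) = 29.63; v² = 0.310249.
t = (29.63 − 0.0338)/0.310249 = 95.4 days (vs. the pure-advection estimate x/v = 95.5 d).

95.4 days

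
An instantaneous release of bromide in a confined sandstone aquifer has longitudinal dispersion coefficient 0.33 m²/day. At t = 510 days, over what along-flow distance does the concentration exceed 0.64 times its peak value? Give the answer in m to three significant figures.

The plume is Gaussian with σ = √(2Dt) = √(2 × 0.33 × 510) = 18.35 m.
C/C_peak = exp(−Δx²/(2σ²)) = 0.64 ⇒ Δx = σ·√(−2 ln 0.64) = 18.35 × 0.9448 = 17.34 m.
Width = 2Δx = 34.7 m.

34.7 m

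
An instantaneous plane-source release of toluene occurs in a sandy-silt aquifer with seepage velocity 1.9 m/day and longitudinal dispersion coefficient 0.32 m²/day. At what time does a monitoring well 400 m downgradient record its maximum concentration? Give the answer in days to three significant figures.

For the 1D instantaneous-source solution, setting ∂C/∂t = 0 at fixed x gives v²t² + 2Dt − x² = 0, so t = (√(D² + v²x²) − D)/v².
√(D² + v²x²) = √(0.32² + 1.9² × 400²) = 760.0; v² = 3.61.
t = (760.0 − 0.32)/3.61 = 210 days (vs. the pure-advection estimate x/v = 211 d).

210 days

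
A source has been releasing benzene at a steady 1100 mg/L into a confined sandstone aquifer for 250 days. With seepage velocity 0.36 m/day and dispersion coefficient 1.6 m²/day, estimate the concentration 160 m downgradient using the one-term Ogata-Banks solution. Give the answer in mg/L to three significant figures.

For a continuous step input, C/C₀ ≈ ½·erfc((x−vt)/(2√(Dt))).
vt = 0.36 × 250 = 90 m and 2√(Dt) = 2√(1.6 × 250) = 40.00 m.
Argument (x−vt)/(2√(Dt)) = (160 − 90)/40.00 = 1.750; ½·erfc(1.750) = 0.006664.
C = 1100 × 0.006664 = 7.33 mg/L.

7.33 mg/L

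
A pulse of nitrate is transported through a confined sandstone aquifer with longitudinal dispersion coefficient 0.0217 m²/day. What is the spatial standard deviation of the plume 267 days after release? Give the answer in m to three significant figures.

Dispersive spreading gives a Gaussian with σ² = 2Dt; advection only shifts the center.
σ = √(2 × 0.0217 × 267) = 3.40 m.

3.40 m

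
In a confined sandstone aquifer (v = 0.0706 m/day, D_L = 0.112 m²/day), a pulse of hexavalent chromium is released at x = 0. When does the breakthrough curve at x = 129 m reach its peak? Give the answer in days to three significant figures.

1800 days

For the 1D instantaneous-source solution, setting ∂C/∂t = 0 at fixed x gives v²t² + 2Dt − x² = 0, so t = (√(D² + v²x²) − D)/v².
√(D² + v²x²) = √(0.112² + 0.0706² × 129²) = 9.108; v² = 0.00498436.
t = (9.108 − 0.112)/0.00498436 = 1800 days (vs. the pure-advection estimate x/v = 1830 d).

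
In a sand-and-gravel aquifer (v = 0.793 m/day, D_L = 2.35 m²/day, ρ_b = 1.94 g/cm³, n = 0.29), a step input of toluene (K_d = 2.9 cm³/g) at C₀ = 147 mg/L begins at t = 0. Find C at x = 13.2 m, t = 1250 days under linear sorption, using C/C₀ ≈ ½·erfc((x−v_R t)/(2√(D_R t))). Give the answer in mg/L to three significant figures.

Retardation factor R = 1 + ρ_b·K_d/n = 1 + 1.94 × 2.9/0.29 = 20.40.
Sorption retards both mechanisms: v_R = v/R = 0.03887 m/day, D_R = D/R = 0.1152 m²/day.
v_R·t = 0.03887 × 1250 = 48.5875 m; 2√(D_R t) = 24.00 m; argument = (13.2 − 48.5875)/24.00 = -1.474.
C = C₀ × ½·erfc(-1.474) = 147 × 0.9814 = 144 mg/L.

144 mg/L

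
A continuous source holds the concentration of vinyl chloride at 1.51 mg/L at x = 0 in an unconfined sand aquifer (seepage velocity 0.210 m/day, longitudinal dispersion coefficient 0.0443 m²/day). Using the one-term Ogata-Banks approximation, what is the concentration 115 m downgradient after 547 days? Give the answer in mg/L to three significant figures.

For a continuous step input, C/C₀ ≈ ½·erfc((x−vt)/(2√(Dt))).
vt = 0.210 × 547 = 114.87 m and 2√(Dt) = 2√(0.0443 × 547) = 9.845 m.
Argument (x−vt)/(2√(Dt)) = (115 − 114.87)/9.845 = 0.01320; ½·erfc(0.01320) = 0.4926.
C = 1.51 × 0.4926 = 0.744 mg/L.

0.744 mg/L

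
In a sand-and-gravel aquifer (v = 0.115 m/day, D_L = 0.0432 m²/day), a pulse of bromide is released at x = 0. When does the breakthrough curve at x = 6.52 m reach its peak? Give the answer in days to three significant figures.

53.5 days

For the 1D instantaneous-source solution, setting ∂C/∂t = 0 at fixed x gives v²t² + 2Dt − x² = 0, so t = (√(D² + v²x²) − D)/v².
√(D² + v²x²) = √(0.0432² + 0.115² × 6.52²) = 0.7510; v² = 0.013225.
t = (0.7510 − 0.0432)/0.013225 = 53.5 days (vs. the pure-advection estimate x/v = 56.7 d).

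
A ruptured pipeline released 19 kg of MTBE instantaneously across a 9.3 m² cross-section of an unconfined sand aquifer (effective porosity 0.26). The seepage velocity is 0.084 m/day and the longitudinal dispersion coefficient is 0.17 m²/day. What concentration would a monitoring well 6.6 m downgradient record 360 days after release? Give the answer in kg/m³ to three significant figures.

0.0289 kg/m³

For an instantaneous plane source, C(x,t) = M/(n_e·A·√(4πDt)) · exp(−(x−vt)²/(4Dt)), with n_e·A the pore (flow) area.
Plume center vt = 0.084 × 360 = 30.24 m, so the well at 6.6 m is 23.64 m upgradient of the peak.
√(4πDt) = 27.73 m, giving peak height M/(n_e·A·√(4πDt)) = 19/(0.26 × 9.3 × 27.73) = 0.2834 kg/m³.
(x−vt)²/(4Dt) = (-23.64)²/(4 × 0.17 × 360) = 2.283; exp(−2.283) = 0.1020.
C = 0.2834 × 0.1020 = 0.0289 kg/m³.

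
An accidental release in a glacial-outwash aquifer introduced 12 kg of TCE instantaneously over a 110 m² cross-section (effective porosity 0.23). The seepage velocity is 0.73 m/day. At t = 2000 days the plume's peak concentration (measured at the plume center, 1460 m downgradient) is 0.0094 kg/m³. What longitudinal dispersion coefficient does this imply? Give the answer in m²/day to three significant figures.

At the plume center C_max = M/(n_e·A·√(4πDt)), so D = M²/(4πt·(n_e·A·C_max)²).
n_e·A·C_max = 0.23 × 110 × 0.0094 = 0.2378 kg/m.
D = 12²/(4π × 2000 × 0.2378²) = 0.101 m²/day.

0.101 m²/day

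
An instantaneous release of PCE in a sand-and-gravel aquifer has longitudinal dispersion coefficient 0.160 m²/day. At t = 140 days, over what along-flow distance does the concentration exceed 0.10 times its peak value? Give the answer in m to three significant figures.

28.7 m

The plume is Gaussian with σ = √(2Dt) = √(2 × 0.160 × 140) = 6.693 m.
C/C_peak = exp(−Δx²/(2σ²)) = 0.10 ⇒ Δx = σ·√(−2 ln 0.10) = 6.693 × 2.146 = 14.36 m.
Width = 2Δx = 28.7 m.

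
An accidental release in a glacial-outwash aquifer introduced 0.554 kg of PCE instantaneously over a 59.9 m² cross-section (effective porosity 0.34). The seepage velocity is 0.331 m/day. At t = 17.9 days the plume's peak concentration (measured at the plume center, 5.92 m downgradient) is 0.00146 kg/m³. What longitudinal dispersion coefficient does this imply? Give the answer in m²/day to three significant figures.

1.54 m²/day

At the plume center C_max = M/(n_e·A·√(4πDt)), so D = M²/(4πt·(n_e·A·C_max)²).
n_e·A·C_max = 0.34 × 59.9 × 0.00146 = 0.02973 kg/m.
D = 0.554²/(4π × 17.9 × 0.02973²) = 1.54 m²/day.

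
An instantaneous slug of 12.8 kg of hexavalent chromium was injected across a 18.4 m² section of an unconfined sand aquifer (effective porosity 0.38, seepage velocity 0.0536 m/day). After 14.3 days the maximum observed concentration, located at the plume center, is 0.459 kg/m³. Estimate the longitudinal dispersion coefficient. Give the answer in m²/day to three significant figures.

0.0885 m²/day

At the plume center C_max = M/(n_e·A·√(4πDt)), so D = M²/(4πt·(n_e·A·C_max)²).
n_e·A·C_max = 0.38 × 18.4 × 0.459 = 3.209 kg/m.
D = 12.8²/(4π × 14.3 × 3.209²) = 0.0885 m²/day.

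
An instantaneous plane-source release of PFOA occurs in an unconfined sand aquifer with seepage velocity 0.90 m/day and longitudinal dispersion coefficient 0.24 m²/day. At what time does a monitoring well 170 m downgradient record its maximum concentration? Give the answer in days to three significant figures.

189 days

For the 1D instantaneous-source solution, setting ∂C/∂t = 0 at fixed x gives v²t² + 2Dt − x² = 0, so t = (√(D² + v²x²) − D)/v².
√(D² + v²x²) = √(0.24² + 0.90² × 170²) = 153.0; v² = 0.81.
t = (153.0 − 0.24)/0.81 = 189 days (vs. the pure-advection estimate x/v = 189 d).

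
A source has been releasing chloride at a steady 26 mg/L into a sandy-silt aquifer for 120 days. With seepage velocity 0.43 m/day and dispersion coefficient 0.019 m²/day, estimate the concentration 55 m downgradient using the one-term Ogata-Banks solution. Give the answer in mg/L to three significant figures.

For a continuous step input, C/C₀ ≈ ½·erfc((x−vt)/(2√(Dt))).
vt = 0.43 × 120 = 51.6 m and 2√(Dt) = 2√(0.019 × 120) = 3.020 m.
Argument (x−vt)/(2√(Dt)) = (55 − 51.6)/3.020 = 1.126; ½·erfc(1.126) = 0.05565.
C = 26 × 0.05565 = 1.45 mg/L.

1.45 mg/L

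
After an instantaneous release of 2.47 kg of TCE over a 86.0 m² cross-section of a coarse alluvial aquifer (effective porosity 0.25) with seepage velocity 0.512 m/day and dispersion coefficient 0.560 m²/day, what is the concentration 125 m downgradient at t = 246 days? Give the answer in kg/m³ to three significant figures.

For an instantaneous plane source, C(x,t) = M/(n_e·A·√(4πDt)) · exp(−(x−vt)²/(4Dt)), with n_e·A the pore (flow) area.
Plume center vt = 0.512 × 246 = 125.952 m, so the well at 125 m is 0.952 m upgradient of the peak.
√(4πDt) = 41.61 m, giving peak height M/(n_e·A·√(4πDt)) = 2.47/(0.25 × 86.0 × 41.61) = 0.002761 kg/m³.
(x−vt)²/(4Dt) = (-0.952)²/(4 × 0.560 × 246) = 0.001645; exp(−0.001645) = 0.9984.
C = 0.002761 × 0.9984 = 0.00276 kg/m³.

0.00276 kg/m³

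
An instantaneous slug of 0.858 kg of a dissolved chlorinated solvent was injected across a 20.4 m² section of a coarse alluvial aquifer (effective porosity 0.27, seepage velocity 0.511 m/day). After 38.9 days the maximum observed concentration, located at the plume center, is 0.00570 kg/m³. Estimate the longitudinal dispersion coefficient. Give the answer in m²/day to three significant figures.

At the plume center C_max = M/(n_e·A·√(4πDt)), so D = M²/(4πt·(n_e·A·C_max)²).
n_e·A·C_max = 0.27 × 20.4 × 0.00570 = 0.03140 kg/m.
D = 0.858²/(4π × 38.9 × 0.03140²) = 1.53 m²/day.

1.53 m²/day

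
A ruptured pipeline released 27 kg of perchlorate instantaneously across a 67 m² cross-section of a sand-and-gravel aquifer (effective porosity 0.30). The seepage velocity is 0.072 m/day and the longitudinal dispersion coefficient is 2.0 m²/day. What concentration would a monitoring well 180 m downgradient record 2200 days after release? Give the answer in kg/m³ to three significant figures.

0.00556 kg/m³

For an instantaneous plane source, C(x,t) = M/(n_e·A·√(4πDt)) · exp(−(x−vt)²/(4Dt)), with n_e·A the pore (flow) area.
Plume center vt = 0.072 × 2200 = 158.4 m, so the well at 180 m is 21.6 m downgradient of the peak.
√(4πDt) = 235.1 m, giving peak height M/(n_e·A·√(4πDt)) = 27/(0.30 × 67 × 235.1) = 0.005714 kg/m³.
(x−vt)²/(4Dt) = (21.6)²/(4 × 2.0 × 2200) = 0.02651; exp(−0.02651) = 0.9738.
C = 0.005714 × 0.9738 = 0.00556 kg/m³.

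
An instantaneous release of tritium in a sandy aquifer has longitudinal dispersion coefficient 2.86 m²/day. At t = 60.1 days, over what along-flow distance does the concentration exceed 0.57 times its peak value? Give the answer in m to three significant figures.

The plume is Gaussian with σ = √(2Dt) = √(2 × 2.86 × 60.1) = 18.54 m.
C/C_peak = exp(−Δx²/(2σ²)) = 0.57 ⇒ Δx = σ·√(−2 ln 0.57) = 18.54 × 1.060 = 19.65 m.
Width = 2Δx = 39.3 m.

39.3 m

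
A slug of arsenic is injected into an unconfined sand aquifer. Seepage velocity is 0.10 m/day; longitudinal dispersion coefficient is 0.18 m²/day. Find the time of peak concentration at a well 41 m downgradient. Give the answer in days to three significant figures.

For the 1D instantaneous-source solution, setting ∂C/∂t = 0 at fixed x gives v²t² + 2Dt − x² = 0, so t = (√(D² + v²x²) − D)/v².
√(D² + v²x²) = √(0.18² + 0.10² × 41²) = 4.104; v² = 0.01.
t = (4.104 − 0.18)/0.01 = 392 days (vs. the pure-advection estimate x/v = 410 d).

392 days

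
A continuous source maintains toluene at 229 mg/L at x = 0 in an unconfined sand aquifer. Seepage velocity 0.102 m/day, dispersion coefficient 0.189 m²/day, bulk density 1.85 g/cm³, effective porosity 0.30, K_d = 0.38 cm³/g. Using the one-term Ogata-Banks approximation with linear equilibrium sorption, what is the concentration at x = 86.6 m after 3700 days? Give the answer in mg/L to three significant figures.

Retardation factor R = 1 + ρ_b·K_d/n = 1 + 1.85 × 0.38/0.30 = 3.343.
Sorption retards both mechanisms: v_R = v/R = 0.03051 m/day, D_R = D/R = 0.05654 m²/day.
v_R·t = 0.03051 × 3700 = 112.887 m; 2√(D_R t) = 28.93 m; argument = (86.6 − 112.887)/28.93 = -0.9086.
C = C₀ × ½·erfc(-0.9086) = 229 × 0.9006 = 206 mg/L.

206 mg/L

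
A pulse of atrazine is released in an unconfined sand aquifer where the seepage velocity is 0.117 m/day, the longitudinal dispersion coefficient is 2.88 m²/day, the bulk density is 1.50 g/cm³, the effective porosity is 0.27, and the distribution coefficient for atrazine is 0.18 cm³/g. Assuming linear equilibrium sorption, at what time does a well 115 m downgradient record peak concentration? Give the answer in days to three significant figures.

1590 days

Retardation factor R = 1 + ρ_b·K_d/n = 1 + 1.50 × 0.18/0.27 = 2.000.
Sorption retards both mechanisms: v_R = v/R = 0.05850 m/day, D_R = D/R = 1.440 m²/day.
Peak time from v_R²t² + 2D_R t − x² = 0: t = (√(D_R² + v_R²x²) − D_R)/v_R².
√(D_R² + v_R²x²) = √(1.440² + 0.05850² × 115²) = 6.880; v_R² = 0.003422.
t = (6.880 − 1.440)/0.003422 = 1590 days.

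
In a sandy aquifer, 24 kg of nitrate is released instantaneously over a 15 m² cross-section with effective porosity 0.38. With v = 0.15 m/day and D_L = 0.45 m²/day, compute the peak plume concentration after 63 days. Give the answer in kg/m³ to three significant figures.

The peak of an instantaneous 1D plume sits at x = vt; there the Gaussian factor is 1 and C_max = M/(n_e·A·√(4πDt)), where n_e·A is the pore area the mass is dissolved in.
√(4πDt) = √(4π × 0.45 × 63) = 18.87 m, so C_max = 24/(0.38 × 15 × 18.87) = 0.223 kg/m³.

0.223 kg/m³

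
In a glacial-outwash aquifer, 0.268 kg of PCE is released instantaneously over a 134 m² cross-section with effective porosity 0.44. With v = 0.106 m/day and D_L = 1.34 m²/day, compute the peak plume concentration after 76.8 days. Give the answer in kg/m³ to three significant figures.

The peak of an instantaneous 1D plume sits at x = vt; there the Gaussian factor is 1 and C_max = M/(n_e·A·√(4πDt)), where n_e·A is the pore area the mass is dissolved in.
√(4πDt) = √(4π × 1.34 × 76.8) = 35.96 m, so C_max = 0.268/(0.44 × 134 × 35.96) = 0.000126 kg/m³.

0.000126 kg/m³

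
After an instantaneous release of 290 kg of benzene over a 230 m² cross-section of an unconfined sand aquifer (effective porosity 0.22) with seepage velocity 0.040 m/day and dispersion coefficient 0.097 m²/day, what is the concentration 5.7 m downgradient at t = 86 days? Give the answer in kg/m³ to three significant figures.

For an instantaneous plane source, C(x,t) = M/(n_e·A·√(4πDt)) · exp(−(x−vt)²/(4Dt)), with n_e·A the pore (flow) area.
Plume center vt = 0.040 × 86 = 3.44 m, so the well at 5.7 m is 2.26 m downgradient of the peak.
√(4πDt) = 10.24 m, giving peak height M/(n_e·A·√(4πDt)) = 290/(0.22 × 230 × 10.24) = 0.5597 kg/m³.
(x−vt)²/(4Dt) = (2.26)²/(4 × 0.097 × 86) = 0.1531; exp(−0.1531) = 0.8580.
C = 0.5597 × 0.8580 = 0.480 kg/m³.

0.480 kg/m³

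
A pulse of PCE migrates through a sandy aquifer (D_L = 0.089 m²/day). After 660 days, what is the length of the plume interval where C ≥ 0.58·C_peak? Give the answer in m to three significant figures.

22.6 m

The plume is Gaussian with σ = √(2Dt) = √(2 × 0.089 × 660) = 10.84 m.
C/C_peak = exp(−Δx²/(2σ²)) = 0.58 ⇒ Δx = σ·√(−2 ln 0.58) = 10.84 × 1.044 = 11.32 m.
Width = 2Δx = 22.6 m.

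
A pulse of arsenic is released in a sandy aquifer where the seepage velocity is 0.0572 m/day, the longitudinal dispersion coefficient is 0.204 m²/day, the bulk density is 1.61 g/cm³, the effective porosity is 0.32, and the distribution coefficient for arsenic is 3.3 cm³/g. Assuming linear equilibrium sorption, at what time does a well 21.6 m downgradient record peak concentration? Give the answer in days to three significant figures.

Retardation factor R = 1 + ρ_b·K_d/n = 1 + 1.61 × 3.3/0.32 = 17.60.
Sorption retards both mechanisms: v_R = v/R = 0.003250 m/day, D_R = D/R = 0.01159 m²/day.
Peak time from v_R²t² + 2D_R t − x² = 0: t = (√(D_R² + v_R²x²) − D_R)/v_R².
√(D_R² + v_R²x²) = √(0.01159² + 0.003250² × 21.6²) = 0.07115; v_R² = 1.056e-05.
t = (0.07115 − 0.01159)/1.056e-05 = 5640 days.

5640 days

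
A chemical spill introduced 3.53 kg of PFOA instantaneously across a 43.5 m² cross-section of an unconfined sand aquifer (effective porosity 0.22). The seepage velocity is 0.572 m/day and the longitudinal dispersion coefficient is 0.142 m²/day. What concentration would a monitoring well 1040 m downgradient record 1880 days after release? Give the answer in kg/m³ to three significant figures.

For an instantaneous plane source, C(x,t) = M/(n_e·A·√(4πDt)) · exp(−(x−vt)²/(4Dt)), with n_e·A the pore (flow) area.
Plume center vt = 0.572 × 1880 = 1075.36 m, so the well at 1040 m is 35.36 m upgradient of the peak.
√(4πDt) = 57.92 m, giving peak height M/(n_e·A·√(4πDt)) = 3.53/(0.22 × 43.5 × 57.92) = 0.006368 kg/m³.
(x−vt)²/(4Dt) = (-35.36)²/(4 × 0.142 × 1880) = 1.171; exp(−1.171) = 0.3101.
C = 0.006368 × 0.3101 = 0.00197 kg/m³.

0.00197 kg/m³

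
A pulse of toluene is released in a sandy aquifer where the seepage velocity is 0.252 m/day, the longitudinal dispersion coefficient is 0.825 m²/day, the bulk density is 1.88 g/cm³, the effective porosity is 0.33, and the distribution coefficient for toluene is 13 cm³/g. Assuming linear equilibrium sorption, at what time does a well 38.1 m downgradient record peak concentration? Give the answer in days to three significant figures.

Retardation factor R = 1 + ρ_b·K_d/n = 1 + 1.88 × 13/0.33 = 75.06.
Sorption retards both mechanisms: v_R = v/R = 0.003357 m/day, D_R = D/R = 0.01099 m²/day.
Peak time from v_R²t² + 2D_R t − x² = 0: t = (√(D_R² + v_R²x²) − D_R)/v_R².
√(D_R² + v_R²x²) = √(0.01099² + 0.003357² × 38.1²) = 0.1284; v_R² = 1.127e-05.
t = (0.1284 − 0.01099)/1.127e-05 = 10400 days.

10400 days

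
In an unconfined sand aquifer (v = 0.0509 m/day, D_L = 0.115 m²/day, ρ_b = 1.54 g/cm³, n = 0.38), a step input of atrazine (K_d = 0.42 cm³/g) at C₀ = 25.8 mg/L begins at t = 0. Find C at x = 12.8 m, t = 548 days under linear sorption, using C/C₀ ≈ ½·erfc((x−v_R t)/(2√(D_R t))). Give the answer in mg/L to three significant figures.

9.25 mg/L

Retardation factor R = 1 + ρ_b·K_d/n = 1 + 1.54 × 0.42/0.38 = 2.702.
Sorption retards both mechanisms: v_R = v/R = 0.01884 m/day, D_R = D/R = 0.04256 m²/day.
v_R·t = 0.01884 × 548 = 10.32432 m; 2√(D_R t) = 9.659 m; argument = (12.8 − 10.32432)/9.659 = 0.2563.
C = C₀ × ½·erfc(0.2563) = 25.8 × 0.3585 = 9.25 mg/L.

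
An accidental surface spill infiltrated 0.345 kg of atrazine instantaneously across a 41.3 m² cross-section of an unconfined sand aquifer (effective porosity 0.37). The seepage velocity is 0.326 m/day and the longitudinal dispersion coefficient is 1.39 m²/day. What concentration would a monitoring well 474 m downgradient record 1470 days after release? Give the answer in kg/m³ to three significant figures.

For an instantaneous plane source, C(x,t) = M/(n_e·A·√(4πDt)) · exp(−(x−vt)²/(4Dt)), with n_e·A the pore (flow) area.
Plume center vt = 0.326 × 1470 = 479.22 m, so the well at 474 m is 5.22 m upgradient of the peak.
√(4πDt) = 160.2 m, giving peak height M/(n_e·A·√(4πDt)) = 0.345/(0.37 × 41.3 × 160.2) = 0.0001409 kg/m³.
(x−vt)²/(4Dt) = (-5.22)²/(4 × 1.39 × 1470) = 0.003334; exp(−0.003334) = 0.9967.
C = 0.0001409 × 0.9967 = 0.000140 kg/m³.

0.000140 kg/m³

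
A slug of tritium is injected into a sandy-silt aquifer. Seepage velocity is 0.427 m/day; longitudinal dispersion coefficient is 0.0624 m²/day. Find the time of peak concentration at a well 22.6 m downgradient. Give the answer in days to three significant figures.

52.6 days

For the 1D instantaneous-source solution, setting ∂C/∂t = 0 at fixed x gives v²t² + 2Dt − x² = 0, so t = (√(D² + v²x²) − D)/v².
√(D² + v²x²) = √(0.0624² + 0.427² × 22.6²) = 9.650; v² = 0.182329.
t = (9.650 − 0.0624)/0.182329 = 52.6 days (vs. the pure-advection estimate x/v = 52.9 d).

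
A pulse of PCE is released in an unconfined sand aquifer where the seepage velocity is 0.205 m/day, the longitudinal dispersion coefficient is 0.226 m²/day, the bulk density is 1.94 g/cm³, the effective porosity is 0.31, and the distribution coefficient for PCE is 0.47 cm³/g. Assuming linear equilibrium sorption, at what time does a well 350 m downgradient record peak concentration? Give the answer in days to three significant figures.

6710 days

Retardation factor R = 1 + ρ_b·K_d/n = 1 + 1.94 × 0.47/0.31 = 3.941.
Sorption retards both mechanisms: v_R = v/R = 0.05202 m/day, D_R = D/R = 0.05735 m²/day.
Peak time from v_R²t² + 2D_R t − x² = 0: t = (√(D_R² + v_R²x²) − D_R)/v_R².
√(D_R² + v_R²x²) = √(0.05735² + 0.05202² × 350²) = 18.21; v_R² = 0.002706.
t = (18.21 − 0.05735)/0.002706 = 6710 days.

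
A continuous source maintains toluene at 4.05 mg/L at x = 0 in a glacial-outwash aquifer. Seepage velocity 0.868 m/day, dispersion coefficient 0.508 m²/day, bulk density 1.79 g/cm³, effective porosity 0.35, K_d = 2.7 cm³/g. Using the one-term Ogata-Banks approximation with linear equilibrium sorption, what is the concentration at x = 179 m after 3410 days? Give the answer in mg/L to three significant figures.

3.70 mg/L

Retardation factor R = 1 + ρ_b·K_d/n = 1 + 1.79 × 2.7/0.35 = 14.81.
Sorption retards both mechanisms: v_R = v/R = 0.05861 m/day, D_R = D/R = 0.03430 m²/day.
v_R·t = 0.05861 × 3410 = 199.8601 m; 2√(D_R t) = 21.63 m; argument = (179 − 199.8601)/21.63 = -0.9644.
C = C₀ × ½·erfc(-0.9644) = 4.05 × 0.9137 = 3.70 mg/L.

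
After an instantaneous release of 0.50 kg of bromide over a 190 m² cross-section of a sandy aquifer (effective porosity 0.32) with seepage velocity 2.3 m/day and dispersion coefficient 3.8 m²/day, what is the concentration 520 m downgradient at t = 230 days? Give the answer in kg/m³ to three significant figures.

For an instantaneous plane source, C(x,t) = M/(n_e·A·√(4πDt)) · exp(−(x−vt)²/(4Dt)), with n_e·A the pore (flow) area.
Plume center vt = 2.3 × 230 = 529 m, so the well at 520 m is 9 m upgradient of the peak.
√(4πDt) = 104.8 m, giving peak height M/(n_e·A·√(4πDt)) = 0.50/(0.32 × 190 × 104.8) = 7.847e-05 kg/m³.
(x−vt)²/(4Dt) = (-9)²/(4 × 3.8 × 230) = 0.02317; exp(−0.02317) = 0.9771.
C = 7.847e-05 × 0.9771 = 7.67e-05 kg/m³.

7.67e-05 kg/m³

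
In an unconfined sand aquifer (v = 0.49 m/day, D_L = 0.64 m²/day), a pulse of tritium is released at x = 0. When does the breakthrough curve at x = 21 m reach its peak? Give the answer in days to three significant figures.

40.3 days

For the 1D instantaneous-source solution, setting ∂C/∂t = 0 at fixed x gives v²t² + 2Dt − x² = 0, so t = (√(D² + v²x²) − D)/v².
√(D² + v²x²) = √(0.64² + 0.49² × 21²) = 10.31; v² = 0.2401.
t = (10.31 − 0.64)/0.2401 = 40.3 days (vs. the pure-advection estimate x/v = 42.9 d).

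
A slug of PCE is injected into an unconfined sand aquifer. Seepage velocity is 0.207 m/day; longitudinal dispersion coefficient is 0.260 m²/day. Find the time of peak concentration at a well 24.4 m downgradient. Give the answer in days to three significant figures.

For the 1D instantaneous-source solution, setting ∂C/∂t = 0 at fixed x gives v²t² + 2Dt − x² = 0, so t = (√(D² + v²x²) − D)/v².
√(D² + v²x²) = √(0.260² + 0.207² × 24.4²) = 5.057; v² = 0.042849.
t = (5.057 − 0.260)/0.042849 = 112 days (vs. the pure-advection estimate x/v = 118 d).

112 days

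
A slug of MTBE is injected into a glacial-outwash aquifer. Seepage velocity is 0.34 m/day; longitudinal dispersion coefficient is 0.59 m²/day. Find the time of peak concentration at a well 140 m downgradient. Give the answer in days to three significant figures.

407 days

For the 1D instantaneous-source solution, setting ∂C/∂t = 0 at fixed x gives v²t² + 2Dt − x² = 0, so t = (√(D² + v²x²) − D)/v².
√(D² + v²x²) = √(0.59² + 0.34² × 140²) = 47.60; v² = 0.1156.
t = (47.60 − 0.59)/0.1156 = 407 days (vs. the pure-advection estimate x/v = 412 d).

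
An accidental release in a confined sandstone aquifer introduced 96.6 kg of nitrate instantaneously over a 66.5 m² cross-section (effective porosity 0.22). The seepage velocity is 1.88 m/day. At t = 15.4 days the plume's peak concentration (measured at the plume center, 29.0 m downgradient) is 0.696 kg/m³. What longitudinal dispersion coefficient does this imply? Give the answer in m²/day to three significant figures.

At the plume center C_max = M/(n_e·A·√(4πDt)), so D = M²/(4πt·(n_e·A·C_max)²).
n_e·A·C_max = 0.22 × 66.5 × 0.696 = 10.18 kg/m.
D = 96.6²/(4π × 15.4 × 10.18²) = 0.465 m²/day.

0.465 m²/day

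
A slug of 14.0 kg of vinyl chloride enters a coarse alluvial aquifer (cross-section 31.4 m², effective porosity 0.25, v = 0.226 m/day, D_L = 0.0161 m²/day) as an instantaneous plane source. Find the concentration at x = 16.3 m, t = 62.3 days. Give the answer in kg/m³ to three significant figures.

For an instantaneous plane source, C(x,t) = M/(n_e·A·√(4πDt)) · exp(−(x−vt)²/(4Dt)), with n_e·A the pore (flow) area.
Plume center vt = 0.226 × 62.3 = 14.0798 m, so the well at 16.3 m is 2.2202 m downgradient of the peak.
√(4πDt) = 3.550 m, giving peak height M/(n_e·A·√(4πDt)) = 14.0/(0.25 × 31.4 × 3.550) = 0.5024 kg/m³.
(x−vt)²/(4Dt) = (2.2202)²/(4 × 0.0161 × 62.3) = 1.229; exp(−1.229) = 0.2926.
C = 0.5024 × 0.2926 = 0.147 kg/m³.

0.147 kg/m³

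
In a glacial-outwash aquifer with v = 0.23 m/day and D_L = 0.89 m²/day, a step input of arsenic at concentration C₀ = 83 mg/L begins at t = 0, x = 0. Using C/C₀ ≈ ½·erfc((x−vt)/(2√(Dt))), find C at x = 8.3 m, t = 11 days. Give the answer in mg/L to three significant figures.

For a continuous step input, C/C₀ ≈ ½·erfc((x−vt)/(2√(Dt))).
vt = 0.23 × 11 = 2.53 m and 2√(Dt) = 2√(0.89 × 11) = 6.258 m.
Argument (x−vt)/(2√(Dt)) = (8.3 − 2.53)/6.258 = 0.9220; ½·erfc(0.9220) = 0.09613.
C = 83 × 0.09613 = 7.98 mg/L.

7.98 mg/L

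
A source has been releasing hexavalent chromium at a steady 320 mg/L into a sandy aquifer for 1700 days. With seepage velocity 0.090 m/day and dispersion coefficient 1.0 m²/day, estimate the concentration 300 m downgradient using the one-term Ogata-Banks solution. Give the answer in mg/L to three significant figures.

For a continuous step input, C/C₀ ≈ ½·erfc((x−vt)/(2√(Dt))).
vt = 0.090 × 1700 = 153 m and 2√(Dt) = 2√(1.0 × 1700) = 82.46 m.
Argument (x−vt)/(2√(Dt)) = (300 − 153)/82.46 = 1.783; ½·erfc(1.783) = 0.005842.
C = 320 × 0.005842 = 1.87 mg/L.

1.87 mg/L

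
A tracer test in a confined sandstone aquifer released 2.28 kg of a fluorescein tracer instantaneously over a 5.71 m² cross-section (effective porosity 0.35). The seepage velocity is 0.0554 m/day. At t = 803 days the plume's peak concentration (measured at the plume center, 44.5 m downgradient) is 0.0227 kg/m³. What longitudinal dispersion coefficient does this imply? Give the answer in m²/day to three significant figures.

At the plume center C_max = M/(n_e·A·√(4πDt)), so D = M²/(4πt·(n_e·A·C_max)²).
n_e·A·C_max = 0.35 × 5.71 × 0.0227 = 0.04537 kg/m.
D = 2.28²/(4π × 803 × 0.04537²) = 0.250 m²/day.

0.250 m²/day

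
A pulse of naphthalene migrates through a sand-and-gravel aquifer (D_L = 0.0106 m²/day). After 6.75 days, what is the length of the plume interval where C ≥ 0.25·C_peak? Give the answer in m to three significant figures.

1.26 m

The plume is Gaussian with σ = √(2Dt) = √(2 × 0.0106 × 6.75) = 0.3783 m.
C/C_peak = exp(−Δx²/(2σ²)) = 0.25 ⇒ Δx = σ·√(−2 ln 0.25) = 0.3783 × 1.665 = 0.6299 m.
Width = 2Δx = 1.26 m.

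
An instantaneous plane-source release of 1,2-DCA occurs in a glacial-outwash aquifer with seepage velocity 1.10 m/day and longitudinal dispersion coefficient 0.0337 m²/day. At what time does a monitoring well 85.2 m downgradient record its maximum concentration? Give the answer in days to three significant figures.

77.4 days

For the 1D instantaneous-source solution, setting ∂C/∂t = 0 at fixed x gives v²t² + 2Dt − x² = 0, so t = (√(D² + v²x²) − D)/v².
√(D² + v²x²) = √(0.0337² + 1.10² × 85.2²) = 93.72; v² = 1.21.
t = (93.72 − 0.0337)/1.21 = 77.4 days (vs. the pure-advection estimate x/v = 77.5 d).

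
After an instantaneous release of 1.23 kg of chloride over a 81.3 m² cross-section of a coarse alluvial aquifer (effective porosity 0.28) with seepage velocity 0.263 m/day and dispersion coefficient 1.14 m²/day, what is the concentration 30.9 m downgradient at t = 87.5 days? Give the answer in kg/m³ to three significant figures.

For an instantaneous plane source, C(x,t) = M/(n_e·A·√(4πDt)) · exp(−(x−vt)²/(4Dt)), with n_e·A the pore (flow) area.
Plume center vt = 0.263 × 87.5 = 23.0125 m, so the well at 30.9 m is 7.8875 m downgradient of the peak.
√(4πDt) = 35.40 m, giving peak height M/(n_e·A·√(4πDt)) = 1.23/(0.28 × 81.3 × 35.40) = 0.001526 kg/m³.
(x−vt)²/(4Dt) = (7.8875)²/(4 × 1.14 × 87.5) = 0.1559; exp(−0.1559) = 0.8556.
C = 0.001526 × 0.8556 = 0.00131 kg/m³.

0.00131 kg/m³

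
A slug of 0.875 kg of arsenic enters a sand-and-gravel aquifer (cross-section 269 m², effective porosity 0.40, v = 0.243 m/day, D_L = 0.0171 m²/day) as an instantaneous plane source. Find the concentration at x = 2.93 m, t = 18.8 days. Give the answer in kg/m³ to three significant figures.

For an instantaneous plane source, C(x,t) = M/(n_e·A·√(4πDt)) · exp(−(x−vt)²/(4Dt)), with n_e·A the pore (flow) area.
Plume center vt = 0.243 × 18.8 = 4.5684 m, so the well at 2.93 m is 1.6384 m upgradient of the peak.
√(4πDt) = 2.010 m, giving peak height M/(n_e·A·√(4πDt)) = 0.875/(0.40 × 269 × 2.010) = 0.004046 kg/m³.
(x−vt)²/(4Dt) = (-1.6384)²/(4 × 0.0171 × 18.8) = 2.087; exp(−2.087) = 0.1241.
C = 0.004046 × 0.1241 = 0.000502 kg/m³.

0.000502 kg/m³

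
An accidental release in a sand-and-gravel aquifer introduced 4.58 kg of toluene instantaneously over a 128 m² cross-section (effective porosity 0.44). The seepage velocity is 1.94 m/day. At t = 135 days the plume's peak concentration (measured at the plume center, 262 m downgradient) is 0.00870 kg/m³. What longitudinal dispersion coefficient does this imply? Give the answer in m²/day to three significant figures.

At the plume center C_max = M/(n_e·A·√(4πDt)), so D = M²/(4πt·(n_e·A·C_max)²).
n_e·A·C_max = 0.44 × 128 × 0.00870 = 0.4900 kg/m.
D = 4.58²/(4π × 135 × 0.4900²) = 0.0515 m²/day.

0.0515 m²/day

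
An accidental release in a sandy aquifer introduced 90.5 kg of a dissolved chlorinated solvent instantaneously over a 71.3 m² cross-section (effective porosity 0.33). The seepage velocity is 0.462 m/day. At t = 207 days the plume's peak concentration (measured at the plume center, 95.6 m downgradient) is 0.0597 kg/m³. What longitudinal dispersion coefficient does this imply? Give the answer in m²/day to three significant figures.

1.60 m²/day

At the plume center C_max = M/(n_e·A·√(4πDt)), so D = M²/(4πt·(n_e·A·C_max)²).
n_e·A·C_max = 0.33 × 71.3 × 0.0597 = 1.405 kg/m.
D = 90.5²/(4π × 207 × 1.405²) = 1.60 m²/day.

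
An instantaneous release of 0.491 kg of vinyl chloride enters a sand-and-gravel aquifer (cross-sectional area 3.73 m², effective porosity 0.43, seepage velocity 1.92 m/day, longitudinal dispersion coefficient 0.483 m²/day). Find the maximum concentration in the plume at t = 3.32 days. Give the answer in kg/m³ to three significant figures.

0.0682 kg/m³

The peak of an instantaneous 1D plume sits at x = vt; there the Gaussian factor is 1 and C_max = M/(n_e·A·√(4πDt)), where n_e·A is the pore area the mass is dissolved in.
√(4πDt) = √(4π × 0.483 × 3.32) = 4.489 m, so C_max = 0.491/(0.43 × 3.73 × 4.489) = 0.0682 kg/m³.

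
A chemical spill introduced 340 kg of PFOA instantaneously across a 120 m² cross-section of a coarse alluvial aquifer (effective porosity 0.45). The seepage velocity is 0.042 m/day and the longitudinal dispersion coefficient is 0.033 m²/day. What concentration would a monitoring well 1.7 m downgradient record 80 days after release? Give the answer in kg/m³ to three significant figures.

0.842 kg/m³

For an instantaneous plane source, C(x,t) = M/(n_e·A·√(4πDt)) · exp(−(x−vt)²/(4Dt)), with n_e·A the pore (flow) area.
Plume center vt = 0.042 × 80 = 3.36 m, so the well at 1.7 m is 1.66 m upgradient of the peak.
√(4πDt) = 5.760 m, giving peak height M/(n_e·A·√(4πDt)) = 340/(0.45 × 120 × 5.760) = 1.093 kg/m³.
(x−vt)²/(4Dt) = (-1.66)²/(4 × 0.033 × 80) = 0.2609; exp(−0.2609) = 0.7704.
C = 1.093 × 0.7704 = 0.842 kg/m³.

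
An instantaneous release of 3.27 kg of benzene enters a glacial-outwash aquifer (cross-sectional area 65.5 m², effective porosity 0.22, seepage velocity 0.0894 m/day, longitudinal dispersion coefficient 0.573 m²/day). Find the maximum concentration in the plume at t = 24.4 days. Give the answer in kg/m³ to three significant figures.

The peak of an instantaneous 1D plume sits at x = vt; there the Gaussian factor is 1 and C_max = M/(n_e·A·√(4πDt)), where n_e·A is the pore area the mass is dissolved in.
√(4πDt) = √(4π × 0.573 × 24.4) = 13.25 m, so C_max = 3.27/(0.22 × 65.5 × 13.25) = 0.0171 kg/m³.

0.0171 kg/m³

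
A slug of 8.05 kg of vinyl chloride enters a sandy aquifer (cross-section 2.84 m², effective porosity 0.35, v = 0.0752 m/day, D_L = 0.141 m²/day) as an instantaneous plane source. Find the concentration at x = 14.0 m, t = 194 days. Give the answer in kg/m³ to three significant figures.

0.435 kg/m³

For an instantaneous plane source, C(x,t) = M/(n_e·A·√(4πDt)) · exp(−(x−vt)²/(4Dt)), with n_e·A the pore (flow) area.
Plume center vt = 0.0752 × 194 = 14.5888 m, so the well at 14.0 m is 0.5888 m upgradient of the peak.
√(4πDt) = 18.54 m, giving peak height M/(n_e·A·√(4πDt)) = 8.05/(0.35 × 2.84 × 18.54) = 0.4368 kg/m³.
(x−vt)²/(4Dt) = (-0.5888)²/(4 × 0.141 × 194) = 0.003169; exp(−0.003169) = 0.9968.
C = 0.4368 × 0.9968 = 0.435 kg/m³.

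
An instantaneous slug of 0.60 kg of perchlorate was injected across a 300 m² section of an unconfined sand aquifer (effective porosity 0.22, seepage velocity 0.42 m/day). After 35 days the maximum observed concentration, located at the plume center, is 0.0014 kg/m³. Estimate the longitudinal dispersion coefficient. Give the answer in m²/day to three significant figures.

0.0959 m²/day

At the plume center C_max = M/(n_e·A·√(4πDt)), so D = M²/(4πt·(n_e·A·C_max)²).
n_e·A·C_max = 0.22 × 300 × 0.0014 = 0.09240 kg/m.
D = 0.60²/(4π × 35 × 0.09240²) = 0.0959 m²/day.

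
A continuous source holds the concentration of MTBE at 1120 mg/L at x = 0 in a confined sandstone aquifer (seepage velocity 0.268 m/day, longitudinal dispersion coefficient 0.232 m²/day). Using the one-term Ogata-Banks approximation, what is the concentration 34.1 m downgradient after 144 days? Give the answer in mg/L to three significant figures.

For a continuous step input, C/C₀ ≈ ½·erfc((x−vt)/(2√(Dt))).
vt = 0.268 × 144 = 38.592 m and 2√(Dt) = 2√(0.232 × 144) = 11.56 m.
Argument (x−vt)/(2√(Dt)) = (34.1 − 38.592)/11.56 = -0.3886; ½·erfc(-0.3886) = 0.7087.
C = 1120 × 0.7087 = 794 mg/L.

794 mg/L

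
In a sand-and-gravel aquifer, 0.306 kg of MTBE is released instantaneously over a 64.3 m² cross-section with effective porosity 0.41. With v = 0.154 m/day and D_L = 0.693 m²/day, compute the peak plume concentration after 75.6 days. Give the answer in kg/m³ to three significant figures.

The peak of an instantaneous 1D plume sits at x = vt; there the Gaussian factor is 1 and C_max = M/(n_e·A·√(4πDt)), where n_e·A is the pore area the mass is dissolved in.
√(4πDt) = √(4π × 0.693 × 75.6) = 25.66 m, so C_max = 0.306/(0.41 × 64.3 × 25.66) = 0.000452 kg/m³.

0.000452 kg/m³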